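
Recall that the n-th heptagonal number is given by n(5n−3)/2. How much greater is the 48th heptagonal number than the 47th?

Consecutive heptagonal numbers differ by 5n − 4: here 5·48 − 4 = 236.

236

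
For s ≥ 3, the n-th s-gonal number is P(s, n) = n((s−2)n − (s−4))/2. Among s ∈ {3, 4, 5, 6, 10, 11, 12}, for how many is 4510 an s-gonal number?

1

s = 3: P(3, 94) = 4465 and P(3, 95) = 4560; 4510 is not s-gonal.
s = 4: P(4, 67) = 4489 and P(4, 68) = 4624; 4510 is not s-gonal.
s = 5: P(5, 55) = 4510. ✓
s = 6: P(6, 47) = 4371 and P(6, 48) = 4560; 4510 is not s-gonal.
s = 10: P(10, 33) = 4257 and P(10, 34) = 4522; 4510 is not s-gonal.
s = 11: P(11, 32) = 4496 and P(11, 33) = 4785; 4510 is not s-gonal.
s = 12: P(12, 30) = 4380 and P(12, 31) = 4681; 4510 is not s-gonal.
Hits: s ∈ {5} → 1.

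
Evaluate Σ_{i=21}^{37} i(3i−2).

43129

Σ i(3i−2) = 3Σi² − 2Σi over i = 21..37.
Σi = 703 − 210 = 493 and Σi² = 17575 − 2870 = 14705.
3·14705 − 2·493 = 43129.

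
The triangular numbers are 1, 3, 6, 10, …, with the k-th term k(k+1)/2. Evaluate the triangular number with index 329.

329·330/2 = 108570/2 = 54285.

54285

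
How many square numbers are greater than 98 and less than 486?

13

The n-th square number is n².
Smallest index with value > 98: n = 10 (giving 100).
Largest index with value < 486: n = 22 (giving 484).
Indices 10 through 22: 13 terms.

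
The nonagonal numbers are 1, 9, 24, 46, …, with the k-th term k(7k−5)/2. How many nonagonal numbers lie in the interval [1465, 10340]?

The n-th nonagonal number is n(7n−5)/2.
Smallest index with value ≥ 1465: n = 21 (giving 1491).
Largest index with value ≤ 10340: n = 54 (giving 10071).
Indices 21 through 54: 34 terms.

34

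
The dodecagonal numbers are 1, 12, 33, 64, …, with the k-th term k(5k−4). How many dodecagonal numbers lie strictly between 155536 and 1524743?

376

The n-th dodecagonal number is n(5n−4).
Smallest index with value > 155536: n = 177 (giving 155937).
Largest index with value < 1524743: n = 552 (giving 1521312).
Indices 177 through 552: 376 terms.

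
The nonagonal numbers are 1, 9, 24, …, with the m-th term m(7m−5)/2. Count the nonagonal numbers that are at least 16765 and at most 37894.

The n-th nonagonal number is n(7n−5)/2.
Smallest index with value ≥ 16765: n = 70 (giving 16975).
Largest index with value ≤ 37894: n = 104 (giving 37596).
Indices 70 through 104: 35 terms.

35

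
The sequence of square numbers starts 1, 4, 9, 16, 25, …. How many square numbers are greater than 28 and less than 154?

7

The n-th square number is n².
Smallest index with value > 28: n = 6 (giving 36).
Largest index with value < 154: n = 12 (giving 144).
Indices 6 through 12: 7 terms.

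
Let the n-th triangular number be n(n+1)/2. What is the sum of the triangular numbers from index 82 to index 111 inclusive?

142255

Σ i(i+1)/2 = (Σi² + Σi) / 2 over i = 82..111.
Σi = 6216 − 3321 = 2895 and Σi² = 462056 − 180441 = 281615.
(1·281615 + 1·2895) / 2 = 284510/2 = 142255.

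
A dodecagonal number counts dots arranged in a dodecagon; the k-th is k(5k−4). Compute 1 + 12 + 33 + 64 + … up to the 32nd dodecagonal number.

55088

Σ i(5i−4) = 5Σi² − 4Σi over i = 1..32.
Σi = 528 and Σi² = 11440.
5·11440 − 4·528 = 55088.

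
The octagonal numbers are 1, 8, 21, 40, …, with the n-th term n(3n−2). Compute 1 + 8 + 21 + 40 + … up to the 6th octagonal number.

Σ i(3i−2) = 3Σi² − 2Σi over i = 1..6.
Σi = 21 and Σi² = 91.
3·91 − 2·21 = 231.

231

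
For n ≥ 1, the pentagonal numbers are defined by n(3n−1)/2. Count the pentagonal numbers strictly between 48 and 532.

The n-th pentagonal number is n(3n−1)/2.
Smallest index with value > 48: n = 6 (giving 51).
Largest index with value < 532: n = 18 (giving 477).
Indices 6 through 18: 13 terms.

13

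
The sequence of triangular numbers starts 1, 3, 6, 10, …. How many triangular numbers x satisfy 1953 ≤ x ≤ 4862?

The n-th triangular number is n(n+1)/2.
Smallest index with value ≥ 1953: n = 62 (giving 1953).
Largest index with value ≤ 4862: n = 98 (giving 4851).
Indices 62 through 98: 37 terms.

37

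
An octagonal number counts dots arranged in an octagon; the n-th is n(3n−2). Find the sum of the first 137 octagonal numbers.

2580669

Σ i(3i−2) = 3Σi² − 2Σi over i = 1..137.
Σi = 9453 and Σi² = 866525.
3·866525 − 2·9453 = 2580669.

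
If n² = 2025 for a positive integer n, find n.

We need n² = 2025, so n = √2025 = 45.

45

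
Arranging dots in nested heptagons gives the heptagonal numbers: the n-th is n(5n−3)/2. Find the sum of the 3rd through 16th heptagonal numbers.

3528

Σ i(5i−3)/2 = (5Σi² − 3Σi) / 2 over i = 3..16.
Σi = 136 − 3 = 133 and Σi² = 1496 − 5 = 1491.
(5·1491 − 3·133) / 2 = 7056/2 = 3528.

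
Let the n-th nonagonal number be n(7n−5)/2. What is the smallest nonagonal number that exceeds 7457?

7614

Solve n(7n−5)/2 > 7457 for integer n.
The largest n with value ≤ 7457 is 46 (since 7291 ≤ 7457 < 7614), so the first above is n = 47, value 7614.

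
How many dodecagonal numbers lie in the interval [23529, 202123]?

The n-th dodecagonal number is n(5n−4).
Smallest index with value ≥ 23529: n = 69 (giving 23529).
Largest index with value ≤ 202123: n = 201 (giving 201201).
Indices 69 through 201: 133 terms.

133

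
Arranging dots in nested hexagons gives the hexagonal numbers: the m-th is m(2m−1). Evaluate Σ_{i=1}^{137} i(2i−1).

1723597

Σ i(2i−1) = 2Σi² − Σi over i = 1..137.
Σi = 9453 and Σi² = 866525.
2·866525 − 1·9453 = 1723597.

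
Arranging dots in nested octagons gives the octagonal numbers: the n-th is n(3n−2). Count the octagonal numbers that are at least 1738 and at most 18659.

55

The n-th octagonal number is n(3n−2).
Smallest index with value ≥ 1738: n = 25 (giving 1825).
Largest index with value ≤ 18659: n = 79 (giving 18565).
Indices 25 through 79: 55 terms.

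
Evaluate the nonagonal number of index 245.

209475

245·(7·245 − 5)/2 = 245·1710/2 = 245·855 = 209475.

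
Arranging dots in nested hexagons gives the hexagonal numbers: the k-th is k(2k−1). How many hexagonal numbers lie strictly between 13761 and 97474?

138

The n-th hexagonal number is n(2n−1).
Smallest index with value > 13761: n = 84 (giving 14028).
Largest index with value < 97474: n = 221 (giving 97461).
Indices 84 through 221: 138 terms.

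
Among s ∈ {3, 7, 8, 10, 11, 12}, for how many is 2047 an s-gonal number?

s = 3: P(3, 63) = 2016 and P(3, 64) = 2080; 2047 is not s-gonal.
s = 7: P(7, 28) = 1918 and P(7, 29) = 2059; 2047 is not s-gonal.
s = 8: P(8, 26) = 1976 and P(8, 27) = 2133; 2047 is not s-gonal.
s = 10: P(10, 23) = 2047. ✓
s = 11: P(11, 21) = 1911 and P(11, 22) = 2101; 2047 is not s-gonal.
s = 12: P(12, 20) = 1920 and P(12, 21) = 2121; 2047 is not s-gonal.
Hits: s ∈ {10} → 1.

1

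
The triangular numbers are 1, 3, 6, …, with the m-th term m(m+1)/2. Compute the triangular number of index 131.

8646

The 131st triangular number is n(n+1)/2 with n = 131.
131·132/2 = 17292/2 = 8646.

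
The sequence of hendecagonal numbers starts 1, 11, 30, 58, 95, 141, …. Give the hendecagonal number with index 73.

23725

73·(9·73 − 7)/2 = 73·650/2 = 73·325 = 23725.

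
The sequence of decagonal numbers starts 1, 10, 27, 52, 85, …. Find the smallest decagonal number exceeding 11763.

Solve n(4n−3) > 11763 for integer n.
The largest n with value ≤ 11763 is 54 (since 11502 ≤ 11763 < 11935), so the first above is n = 55, value 11935.

11935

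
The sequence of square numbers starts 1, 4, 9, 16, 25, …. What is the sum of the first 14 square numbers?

1015

Σ_{i=1}^{14} i² = 14·15·29/6 = 1015.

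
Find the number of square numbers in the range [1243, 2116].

The n-th square number is n².
Smallest index with value ≥ 1243: n = 36 (giving 1296).
Largest index with value ≤ 2116: n = 46 (giving 2116).
Indices 36 through 46: 11 terms.

11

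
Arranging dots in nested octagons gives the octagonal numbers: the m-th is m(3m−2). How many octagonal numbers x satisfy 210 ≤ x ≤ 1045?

The n-th octagonal number is n(3n−2).
Smallest index with value ≥ 210: n = 9 (giving 225).
Largest index with value ≤ 1045: n = 19 (giving 1045).
Indices 9 through 19: 11 terms.

11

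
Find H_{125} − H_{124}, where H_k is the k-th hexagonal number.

497

Consecutive hexagonal numbers differ by 4n − 3: here 4·125 − 3 = 497.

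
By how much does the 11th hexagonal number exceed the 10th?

41

Consecutive hexagonal numbers differ by 4n − 3: here 4·11 − 3 = 41.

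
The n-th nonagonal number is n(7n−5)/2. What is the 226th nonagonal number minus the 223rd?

4707

226·(7·226 − 5)/2 = 178201 and 223·(7·223 − 5)/2 = 173494.
Difference: 178201 − 173494 = 4707.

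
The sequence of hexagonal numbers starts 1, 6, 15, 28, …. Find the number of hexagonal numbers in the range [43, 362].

9

The n-th hexagonal number is n(2n−1).
Smallest index with value ≥ 43: n = 5 (giving 45).
Largest index with value ≤ 362: n = 13 (giving 325).
Indices 5 through 13: 9 terms.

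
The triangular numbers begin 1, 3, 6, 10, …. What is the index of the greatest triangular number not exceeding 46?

Solve n(n+1)/2 ≤ 46 for integer n.
n = 9 gives 45 ≤ 46, while n = 10 gives 55 > 46; so the answer is index 9.

9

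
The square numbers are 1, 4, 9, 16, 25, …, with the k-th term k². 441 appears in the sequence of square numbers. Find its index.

We need n² = 441, so n = √441 = 21.
Check: 21² = 441. ✓

21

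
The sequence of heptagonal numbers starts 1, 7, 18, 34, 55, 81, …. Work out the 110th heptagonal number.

The 110th heptagonal number is n(5n−3)/2 with n = 110.
110·(5·110 − 3)/2 = 110·547/2 = 30085.

30085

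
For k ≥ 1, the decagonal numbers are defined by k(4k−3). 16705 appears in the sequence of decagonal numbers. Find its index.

65

Set n(4n−3) = 16705, giving 4n² − 3n − 16705 = 0.
So n = (3 + 517) / 8 = 520/8 = 65.
Check: 65·(4·65 − 3) = 16705. ✓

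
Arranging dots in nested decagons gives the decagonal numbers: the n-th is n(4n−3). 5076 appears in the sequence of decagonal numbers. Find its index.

Set n(4n−3) = 5076, giving 4n² − 3n − 5076 = 0.
The discriminant is 9 + 16·5076 = 81225, and √81225 = 285.
So n = (3 + 285) / 8 = 288/8 = 36.
Check: 36·(4·36 − 3) = 5076. ✓

36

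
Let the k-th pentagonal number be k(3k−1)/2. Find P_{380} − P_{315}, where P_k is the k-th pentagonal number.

380·(3·380 − 1)/2 = 216410 and 315·(3·315 − 1)/2 = 148680.
Difference: 216410 − 148680 = 67730.

67730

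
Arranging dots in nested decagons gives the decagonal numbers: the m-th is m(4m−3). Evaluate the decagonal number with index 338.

The 338th decagonal number is n(4n−3) with n = 338.
338·(4·338 − 3) = 338·1349 = 455962.

455962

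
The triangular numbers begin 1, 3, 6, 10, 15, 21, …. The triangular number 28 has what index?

7

Set n(n+1)/2 = 28, giving n² + n − 56 = 0.
The discriminant is 1 + 8·28 = 225, and √225 = 15.
So n = (-1 + 15) / 2 = 14/2 = 7.
Check: 7·8/2 = 28. ✓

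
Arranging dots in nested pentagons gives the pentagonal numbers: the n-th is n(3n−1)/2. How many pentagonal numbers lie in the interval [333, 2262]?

The n-th pentagonal number is n(3n−1)/2.
Smallest index with value ≥ 333: n = 16 (giving 376).
Largest index with value ≤ 2262: n = 39 (giving 2262).
Indices 16 through 39: 24 terms.

24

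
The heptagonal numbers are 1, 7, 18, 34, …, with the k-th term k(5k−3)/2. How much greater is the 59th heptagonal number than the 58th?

291

Consecutive heptagonal numbers differ by 5n − 4: here 5·59 − 4 = 291.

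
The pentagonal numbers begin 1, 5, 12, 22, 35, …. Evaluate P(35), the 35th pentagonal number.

35·(3·35 − 1)/2 = 35·104/2 = 35·52 = 1820.

1820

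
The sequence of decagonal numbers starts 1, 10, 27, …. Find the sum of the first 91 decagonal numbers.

Σ i(4i−3) = 4Σi² − 3Σi over i = 1..91.
Σi = 4186 and Σi² = 255346.
4·255346 − 3·4186 = 1008826.

1008826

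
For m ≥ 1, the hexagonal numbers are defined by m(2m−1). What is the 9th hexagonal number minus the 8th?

Consecutive hexagonal numbers differ by 4n − 3: here 4·9 − 3 = 33.

33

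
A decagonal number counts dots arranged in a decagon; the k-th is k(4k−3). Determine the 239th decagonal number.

The 239th decagonal number is n(4n−3) with n = 239.
239·(4·239 − 3) = 239·953 = 227767.

227767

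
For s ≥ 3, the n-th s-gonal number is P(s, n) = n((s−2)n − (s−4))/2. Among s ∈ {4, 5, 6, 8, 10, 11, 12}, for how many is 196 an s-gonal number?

2

s = 4: P(4, 14) = 196. ✓
s = 5: P(5, 11) = 176 and P(5, 12) = 210; 196 is not s-gonal.
s = 6: P(6, 10) = 190 and P(6, 11) = 231; 196 is not s-gonal.
s = 8: P(8, 8) = 176 and P(8, 9) = 225; 196 is not s-gonal.
s = 10: P(10, 7) = 175 and P(10, 8) = 232; 196 is not s-gonal.
s = 11: P(11, 7) = 196. ✓
s = 12: P(12, 6) = 156 and P(12, 7) = 217; 196 is not s-gonal.
Hits: s ∈ {4, 11} → 2.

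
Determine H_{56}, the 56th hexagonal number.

6216

The 56th hexagonal number is n(2n−1) with n = 56.
56·(2·56 − 1) = 56·111 = 6216.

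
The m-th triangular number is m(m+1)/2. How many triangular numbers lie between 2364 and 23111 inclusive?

146

The n-th triangular number is n(n+1)/2.
Smallest index with value ≥ 2364: n = 69 (giving 2415).
Largest index with value ≤ 23111: n = 214 (giving 23005).
Indices 69 through 214: 146 terms.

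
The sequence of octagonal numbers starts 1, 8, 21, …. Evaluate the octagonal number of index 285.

The 285th octagonal number is n(3n−2) with n = 285.
285·(3·285 − 2) = 285·853 = 243105.

243105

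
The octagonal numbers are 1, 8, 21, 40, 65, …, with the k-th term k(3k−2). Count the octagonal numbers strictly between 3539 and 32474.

70

The n-th octagonal number is n(3n−2).
Smallest index with value > 3539: n = 35 (giving 3605).
Largest index with value < 32474: n = 104 (giving 32240).
Indices 35 through 104: 70 terms.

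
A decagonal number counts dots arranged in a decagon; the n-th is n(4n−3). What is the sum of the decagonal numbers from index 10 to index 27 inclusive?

25581

Σ i(4i−3) = 4Σi² − 3Σi over i = 10..27.
Σi = 378 − 45 = 333 and Σi² = 6930 − 285 = 6645.
4·6645 − 3·333 = 25581.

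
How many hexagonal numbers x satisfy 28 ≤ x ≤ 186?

The n-th hexagonal number is n(2n−1).
Smallest index with value ≥ 28: n = 4 (giving 28).
Largest index with value ≤ 186: n = 9 (giving 153).
Indices 4 through 9: 6 terms.

6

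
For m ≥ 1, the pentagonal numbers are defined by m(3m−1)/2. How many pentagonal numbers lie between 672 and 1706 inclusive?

12

The n-th pentagonal number is n(3n−1)/2.
Smallest index with value ≥ 672: n = 22 (giving 715).
Largest index with value ≤ 1706: n = 33 (giving 1617).
Indices 22 through 33: 12 terms.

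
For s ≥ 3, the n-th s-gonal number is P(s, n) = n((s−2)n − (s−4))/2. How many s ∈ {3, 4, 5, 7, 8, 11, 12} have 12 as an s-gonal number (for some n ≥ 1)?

s = 3: P(3, 4) = 10 and P(3, 5) = 15; 12 is not s-gonal.
s = 4: P(4, 3) = 9 and P(4, 4) = 16; 12 is not s-gonal.
s = 5: P(5, 3) = 12. ✓
s = 7: P(7, 2) = 7 and P(7, 3) = 18; 12 is not s-gonal.
s = 8: P(8, 2) = 8 and P(8, 3) = 21; 12 is not s-gonal.
s = 11: P(11, 2) = 11 and P(11, 3) = 30; 12 is not s-gonal.
s = 12: P(12, 2) = 12. ✓
Hits: s ∈ {5, 12} → 2.

2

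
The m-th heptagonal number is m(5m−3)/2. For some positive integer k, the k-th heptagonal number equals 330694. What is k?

Set n(5n−3)/2 = 330694, giving 5n² − 3n − 661388 = 0.
The discriminant is 9 + 40·330694 = 13227769, and √13227769 = 3637.
So n = (3 + 3637) / 10 = 3640/10 = 364.

364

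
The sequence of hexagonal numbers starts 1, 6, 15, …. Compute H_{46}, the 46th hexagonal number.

4186

46·(2·46 − 1) = 46·91 = 4186.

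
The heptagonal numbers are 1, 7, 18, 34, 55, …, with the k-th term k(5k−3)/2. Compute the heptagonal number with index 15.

15·(5·15 − 3)/2 = 15·72/2 = 15·36 = 540.

540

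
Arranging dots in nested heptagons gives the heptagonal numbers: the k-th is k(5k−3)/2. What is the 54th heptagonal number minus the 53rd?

Consecutive heptagonal numbers differ by 5n − 4: here 5·54 − 4 = 266.

266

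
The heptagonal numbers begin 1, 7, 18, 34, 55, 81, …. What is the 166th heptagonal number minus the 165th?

Consecutive heptagonal numbers differ by 5n − 4: here 5·166 − 4 = 826.

826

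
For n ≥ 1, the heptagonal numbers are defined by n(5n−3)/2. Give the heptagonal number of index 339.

339·(5·339 − 3)/2 = 339·1692/2 = 339·846 = 286794.

286794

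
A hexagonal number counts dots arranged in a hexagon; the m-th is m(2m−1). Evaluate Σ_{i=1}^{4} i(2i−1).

50

Σ i(2i−1) = 2Σi² − Σi over i = 1..4.
Σi = 10 and Σi² = 30.
2·30 − 1·10 = 50.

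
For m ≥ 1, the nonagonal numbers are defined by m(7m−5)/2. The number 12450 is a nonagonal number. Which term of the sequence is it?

Set n(7n−5)/2 = 12450, giving 7n² − 5n − 24900 = 0.
So n = (5 + 835) / 14 = 840/14 = 60.

60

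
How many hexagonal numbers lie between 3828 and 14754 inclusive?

The n-th hexagonal number is n(2n−1).
Smallest index with value ≥ 3828: n = 44 (giving 3828).
Largest index with value ≤ 14754: n = 86 (giving 14706).
Indices 44 through 86: 43 terms.

43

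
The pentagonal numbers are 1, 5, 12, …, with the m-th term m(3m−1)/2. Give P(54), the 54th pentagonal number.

4347

The 54th pentagonal number is n(3n−1)/2 with n = 54.
54·(3·54 − 1)/2 = 54·161/2 = 4347.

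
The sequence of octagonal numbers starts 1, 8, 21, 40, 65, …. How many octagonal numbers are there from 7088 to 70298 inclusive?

105

The n-th octagonal number is n(3n−2).
Smallest index with value ≥ 7088: n = 49 (giving 7105).
Largest index with value ≤ 70298: n = 153 (giving 69921).
Indices 49 through 153: 105 terms.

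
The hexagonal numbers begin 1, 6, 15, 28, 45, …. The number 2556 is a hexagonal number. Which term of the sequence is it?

36

Set n(2n−1) = 2556, giving 2n² − n − 2556 = 0.
So n = (1 + 143) / 4 = 144/4 = 36.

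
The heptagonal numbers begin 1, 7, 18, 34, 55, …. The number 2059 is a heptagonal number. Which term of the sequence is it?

Set n(5n−3)/2 = 2059, giving 5n² − 3n − 4118 = 0.
So n = (3 + 287) / 10 = 290/10 = 29.

29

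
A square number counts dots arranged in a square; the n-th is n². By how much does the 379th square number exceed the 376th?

2265

379² = 143641 and 376² = 141376.
Difference: 143641 − 141376 = 2265.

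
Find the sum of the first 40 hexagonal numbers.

Σ i(2i−1) = 2Σi² − Σi over i = 1..40.
Σi = 820 and Σi² = 22140.
2·22140 − 1·820 = 43460.

43460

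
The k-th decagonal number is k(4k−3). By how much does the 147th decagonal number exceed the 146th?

Consecutive decagonal numbers differ by 8n − 7: here 8·147 − 7 = 1169.

1169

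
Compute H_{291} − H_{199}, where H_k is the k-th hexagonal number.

291·(2·291 − 1) = 169071 and 199·(2·199 − 1) = 79003.
Difference: 169071 − 79003 = 90068.

90068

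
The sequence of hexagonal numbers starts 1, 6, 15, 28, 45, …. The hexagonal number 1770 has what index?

Set n(2n−1) = 1770, giving 2n² − n − 1770 = 0.
The discriminant is 1 + 8·1770 = 14161, and √14161 = 119.
So n = (1 + 119) / 4 = 120/4 = 30.

30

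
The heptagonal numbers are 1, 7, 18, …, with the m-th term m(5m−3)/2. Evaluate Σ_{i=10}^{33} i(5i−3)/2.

29836

Σ i(5i−3)/2 = (5Σi² − 3Σi) / 2 over i = 10..33.
Σi = 561 − 45 = 516 and Σi² = 12529 − 285 = 12244.
(5·12244 − 3·516) / 2 = 59672/2 = 29836.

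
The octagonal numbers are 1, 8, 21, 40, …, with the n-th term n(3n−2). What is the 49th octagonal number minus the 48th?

Consecutive octagonal numbers differ by 6n − 5: here 6·49 − 5 = 289.

289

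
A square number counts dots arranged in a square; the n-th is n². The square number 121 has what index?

We need n² = 121, so n = √121 = 11.

11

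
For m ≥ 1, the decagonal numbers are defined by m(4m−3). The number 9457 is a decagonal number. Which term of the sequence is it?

Set n(4n−3) = 9457, giving 4n² − 3n − 9457 = 0.
The discriminant is 9 + 16·9457 = 151321, and √151321 = 389.
So n = (3 + 389) / 8 = 392/8 = 49.
Check: 49·(4·49 − 3) = 9457. ✓

49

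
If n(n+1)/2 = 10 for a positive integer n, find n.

4

Set n(n+1)/2 = 10, giving n² + n − 20 = 0.
So n = (-1 + 9) / 2 = 8/2 = 4.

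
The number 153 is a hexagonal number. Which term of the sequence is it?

9

Set n(2n−1) = 153, giving 2n² − n − 153 = 0.
So n = (1 + 35) / 4 = 36/4 = 9.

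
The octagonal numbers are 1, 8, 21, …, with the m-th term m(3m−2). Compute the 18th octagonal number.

936

The 18th octagonal number is n(3n−2) with n = 18.
18·(3·18 − 2) = 18·52 = 936.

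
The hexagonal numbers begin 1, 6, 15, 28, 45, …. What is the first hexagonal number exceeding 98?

Solve n(2n−1) > 98 for integer n.
The largest n with value ≤ 98 is 7 (since 91 ≤ 98 < 120), so the first above is n = 8, value 120.

120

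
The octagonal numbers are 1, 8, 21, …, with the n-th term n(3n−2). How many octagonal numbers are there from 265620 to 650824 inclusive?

The n-th octagonal number is n(3n−2).
Smallest index with value ≥ 265620: n = 298 (giving 265816).
Largest index with value ≤ 650824: n = 466 (giving 650536).
Indices 298 through 466: 169 terms.

169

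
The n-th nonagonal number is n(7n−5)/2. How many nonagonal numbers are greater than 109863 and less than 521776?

The n-th nonagonal number is n(7n−5)/2.
Smallest index with value > 109863: n = 178 (giving 110449).
Largest index with value < 521776: n = 386 (giving 520521).
Indices 178 through 386: 209 terms.

209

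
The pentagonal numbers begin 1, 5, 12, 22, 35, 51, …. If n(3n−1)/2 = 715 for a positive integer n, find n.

Set n(3n−1)/2 = 715, giving 3n² − n − 1430 = 0.
The discriminant is 1 + 24·715 = 17161, and √17161 = 131.
So n = (1 + 131) / 6 = 132/6 = 22.
Check: 22·(3·22 − 1)/2 = 715. ✓

22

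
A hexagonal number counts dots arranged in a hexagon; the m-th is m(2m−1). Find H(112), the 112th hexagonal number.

24976

The 112th hexagonal number is n(2n−1) with n = 112.
112·(2·112 − 1) = 112·223 = 24976.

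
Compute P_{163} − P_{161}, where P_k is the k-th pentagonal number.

163·(3·163 − 1)/2 = 39772 and 161·(3·161 − 1)/2 = 38801.
Difference: 39772 − 38801 = 971.

971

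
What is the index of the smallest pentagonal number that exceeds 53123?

Solve n(3n−1)/2 > 53123 for integer n.
The largest n with value ≤ 53123 is 188 (since 52922 ≤ 53123 < 53487), so the first above is n = 189, value 53487.

189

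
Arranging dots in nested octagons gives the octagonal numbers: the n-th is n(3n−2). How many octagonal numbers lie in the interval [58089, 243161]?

The n-th octagonal number is n(3n−2).
Smallest index with value ≥ 58089: n = 140 (giving 58520).
Largest index with value ≤ 243161: n = 285 (giving 243105).
Indices 140 through 285: 146 terms.

146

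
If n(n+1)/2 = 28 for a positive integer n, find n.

7

Set n(n+1)/2 = 28, giving n² + n − 56 = 0.
The discriminant is 1 + 8·28 = 225, and √225 = 15.
So n = (-1 + 15) / 2 = 14/2 = 7.
Check: 7·8/2 = 28. ✓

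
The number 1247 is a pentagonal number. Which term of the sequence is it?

Set n(3n−1)/2 = 1247, giving 3n² − n − 2494 = 0.
The discriminant is 1 + 24·1247 = 29929, and √29929 = 173.
So n = (1 + 173) / 6 = 174/6 = 29.
Check: 29·(3·29 − 1)/2 = 1247. ✓

29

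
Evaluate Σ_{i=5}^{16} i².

Σ_{i=5}^{16} i² = 1496 − 30 = 1466.

1466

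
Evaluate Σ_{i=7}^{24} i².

4809

Σ_{i=7}^{24} i² = 4900 − 91 = 4809.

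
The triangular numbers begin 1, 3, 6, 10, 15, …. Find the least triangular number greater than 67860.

Solve n(n+1)/2 > 67860 for integer n.
The largest n with value ≤ 67860 is 367 (since 67528 ≤ 67860 < 67896), so the first above is n = 368, value 67896.

67896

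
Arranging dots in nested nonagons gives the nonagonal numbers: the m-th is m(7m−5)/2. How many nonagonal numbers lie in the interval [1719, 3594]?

The n-th nonagonal number is n(7n−5)/2.
Smallest index with value ≥ 1719: n = 23 (giving 1794).
Largest index with value ≤ 3594: n = 32 (giving 3504).
Indices 23 through 32: 10 terms.

10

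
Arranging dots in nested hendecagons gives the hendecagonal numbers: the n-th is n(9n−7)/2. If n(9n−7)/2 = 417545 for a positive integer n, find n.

Set n(9n−7)/2 = 417545, giving 9n² − 7n − 835090 = 0.
The discriminant is 49 + 72·417545 = 30063289, and √30063289 = 5483.
So n = (7 + 5483) / 18 = 5490/18 = 305.

305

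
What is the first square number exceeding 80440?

Solve n² > 80440 for integer n.
The largest n with value ≤ 80440 is 283 (since 80089 ≤ 80440 < 80656), so the first above is n = 284, value 80656.

80656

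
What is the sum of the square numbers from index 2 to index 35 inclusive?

Σ_{i=2}^{35} i² = 14910 − 1 = 14909.

14909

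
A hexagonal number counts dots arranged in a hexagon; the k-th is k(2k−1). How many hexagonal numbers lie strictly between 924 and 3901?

23

The n-th hexagonal number is n(2n−1).
Smallest index with value > 924: n = 22 (giving 946).
Largest index with value < 3901: n = 44 (giving 3828).
Indices 22 through 44: 23 terms.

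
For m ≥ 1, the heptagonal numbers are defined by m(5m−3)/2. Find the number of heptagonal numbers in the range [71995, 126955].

The n-th heptagonal number is n(5n−3)/2.
Smallest index with value ≥ 71995: n = 170 (giving 71995).
Largest index with value ≤ 126955: n = 225 (giving 126225).
Indices 170 through 225: 56 terms.

56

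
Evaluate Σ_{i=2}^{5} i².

Σ_{i=2}^{5} i² = 55 − 1 = 54.

54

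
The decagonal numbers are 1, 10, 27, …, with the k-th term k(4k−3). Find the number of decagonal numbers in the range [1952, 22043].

The n-th decagonal number is n(4n−3).
Smallest index with value ≥ 1952: n = 23 (giving 2047).
Largest index with value ≤ 22043: n = 74 (giving 21682).
Indices 23 through 74: 52 terms.

52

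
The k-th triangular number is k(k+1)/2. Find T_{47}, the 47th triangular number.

47·48/2 = 2256/2 = 1128.

1128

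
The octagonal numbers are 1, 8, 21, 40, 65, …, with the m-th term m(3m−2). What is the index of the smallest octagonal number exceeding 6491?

Solve n(3n−2) > 6491 for integer n.
The largest n with value ≤ 6491 is 46 (since 6256 ≤ 6491 < 6533), so the first above is n = 47, value 6533.

47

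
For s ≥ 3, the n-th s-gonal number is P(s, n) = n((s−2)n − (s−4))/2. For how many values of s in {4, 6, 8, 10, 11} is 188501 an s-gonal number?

1

s = 4: P(4, 434) = 188356 and P(4, 435) = 189225; 188501 is not s-gonal.
s = 6: P(6, 307) = 188191 and P(6, 308) = 189420; 188501 is not s-gonal.
s = 8: P(8, 251) = 188501. ✓
s = 10: P(10, 217) = 187705 and P(10, 218) = 189442; 188501 is not s-gonal.
s = 11: P(11, 205) = 188395 and P(11, 206) = 190241; 188501 is not s-gonal.
Hits: s ∈ {8} → 1.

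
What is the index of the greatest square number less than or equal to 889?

Solve n² ≤ 889 for integer n.
n = 29 gives 841 ≤ 889, while n = 30 gives 900 > 889; so the answer is index 29.

29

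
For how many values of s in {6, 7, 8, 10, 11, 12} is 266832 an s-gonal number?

1

s = 6: P(6, 365) = 266085 and P(6, 366) = 267546; 266832 is not s-gonal.
s = 7: P(7, 327) = 266832. ✓
s = 8: P(8, 298) = 265816 and P(8, 299) = 267605; 266832 is not s-gonal.
s = 10: P(10, 258) = 265482 and P(10, 259) = 267547; 266832 is not s-gonal.
s = 11: P(11, 243) = 264870 and P(11, 244) = 267058; 266832 is not s-gonal.
s = 12: P(12, 231) = 265881 and P(12, 232) = 268192; 266832 is not s-gonal.
Hits: s ∈ {7} → 1.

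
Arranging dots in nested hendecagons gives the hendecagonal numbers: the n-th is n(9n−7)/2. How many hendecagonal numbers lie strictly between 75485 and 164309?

The n-th hendecagonal number is n(9n−7)/2.
Smallest index with value > 75485: n = 130 (giving 75595).
Largest index with value < 164309: n = 191 (giving 163496).
Indices 130 through 191: 62 terms.

62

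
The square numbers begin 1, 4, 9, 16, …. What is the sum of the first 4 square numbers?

Σ_{i=1}^{4} i² = 4·5·9/6 = 30.

30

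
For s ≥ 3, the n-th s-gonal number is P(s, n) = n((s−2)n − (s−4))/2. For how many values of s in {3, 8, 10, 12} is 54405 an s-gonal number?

2

s = 3: P(3, 329) = 54285 and P(3, 330) = 54615; 54405 is not s-gonal.
s = 8: P(8, 135) = 54405. ✓
s = 10: P(10, 117) = 54405. ✓
s = 12: P(12, 104) = 53664 and P(12, 105) = 54705; 54405 is not s-gonal.
Hits: s ∈ {8, 10} → 2.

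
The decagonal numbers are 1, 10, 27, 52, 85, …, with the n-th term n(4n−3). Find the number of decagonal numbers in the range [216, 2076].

16

The n-th decagonal number is n(4n−3).
Smallest index with value ≥ 216: n = 8 (giving 232).
Largest index with value ≤ 2076: n = 23 (giving 2047).
Indices 8 through 23: 16 terms.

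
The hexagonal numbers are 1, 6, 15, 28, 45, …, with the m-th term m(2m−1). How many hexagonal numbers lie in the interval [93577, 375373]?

The n-th hexagonal number is n(2n−1).
Smallest index with value ≥ 93577: n = 217 (giving 93961).
Largest index with value ≤ 375373: n = 433 (giving 374545).
Indices 217 through 433: 217 terms.

217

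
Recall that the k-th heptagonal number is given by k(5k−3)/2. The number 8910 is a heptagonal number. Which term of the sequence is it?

Set n(5n−3)/2 = 8910, giving 5n² − 3n − 17820 = 0.
So n = (3 + 597) / 10 = 600/10 = 60.
Check: 60·(5·60 − 3)/2 = 8910. ✓

60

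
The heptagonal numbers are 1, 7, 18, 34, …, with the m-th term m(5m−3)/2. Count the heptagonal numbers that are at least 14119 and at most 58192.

The n-th heptagonal number is n(5n−3)/2.
Smallest index with value ≥ 14119: n = 76 (giving 14326).
Largest index with value ≤ 58192: n = 152 (giving 57532).
Indices 76 through 152: 77 terms.

77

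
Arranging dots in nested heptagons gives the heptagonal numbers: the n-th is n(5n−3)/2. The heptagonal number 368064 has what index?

Set n(5n−3)/2 = 368064, giving 5n² − 3n − 736128 = 0.
So n = (3 + 3837) / 10 = 3840/10 = 384.

384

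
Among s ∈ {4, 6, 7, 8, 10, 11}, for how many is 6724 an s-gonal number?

1

s = 4: P(4, 82) = 6724. ✓
s = 6: P(6, 58) = 6670 and P(6, 59) = 6903; 6724 is not s-gonal.
s = 7: P(7, 52) = 6682 and P(7, 53) = 6943; 6724 is not s-gonal.
s = 8: P(8, 47) = 6533 and P(8, 48) = 6816; 6724 is not s-gonal.
s = 10: P(10, 41) = 6601 and P(10, 42) = 6930; 6724 is not s-gonal.
s = 11: P(11, 39) = 6708 and P(11, 40) = 7060; 6724 is not s-gonal.
Hits: s ∈ {4} → 1.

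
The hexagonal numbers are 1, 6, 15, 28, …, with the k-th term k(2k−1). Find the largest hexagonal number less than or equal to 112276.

Solve n(2n−1) ≤ 112276 for integer n.
n = 237 gives 112101 ≤ 112276, while n = 238 gives 113050 > 112276; so the answer is 112101.

112101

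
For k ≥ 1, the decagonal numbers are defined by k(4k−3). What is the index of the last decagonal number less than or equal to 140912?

188

Solve n(4n−3) ≤ 140912 for integer n.
n = 188 gives 140812 ≤ 140912, while n = 189 gives 142317 > 140912; so the answer is index 188.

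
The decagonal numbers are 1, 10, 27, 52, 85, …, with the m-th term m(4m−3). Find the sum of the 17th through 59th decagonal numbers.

Σ i(4i−3) = 4Σi² − 3Σi over i = 17..59.
Σi = 1770 − 136 = 1634 and Σi² = 70210 − 1496 = 68714.
4·68714 − 3·1634 = 269954.

269954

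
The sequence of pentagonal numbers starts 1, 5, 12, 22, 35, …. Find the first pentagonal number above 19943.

20126

Solve n(3n−1)/2 > 19943 for integer n.
The largest n with value ≤ 19943 is 115 (since 19780 ≤ 19943 < 20126), so the first above is n = 116, value 20126.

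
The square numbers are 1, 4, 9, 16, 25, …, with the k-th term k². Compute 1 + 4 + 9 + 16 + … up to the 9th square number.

Σ_{i=1}^{9} i² = 9·10·19/6 = 285.

285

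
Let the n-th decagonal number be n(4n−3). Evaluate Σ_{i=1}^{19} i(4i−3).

Σ i(4i−3) = 4Σi² − 3Σi over i = 1..19.
Σi = 190 and Σi² = 2470.
4·2470 − 3·190 = 9310.

9310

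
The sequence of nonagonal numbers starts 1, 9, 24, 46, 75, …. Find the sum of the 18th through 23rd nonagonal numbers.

Σ i(7i−5)/2 = (7Σi² − 5Σi) / 2 over i = 18..23.
Σi = 276 − 153 = 123 and Σi² = 4324 − 1785 = 2539.
(7·2539 − 5·123) / 2 = 17158/2 = 8579.

8579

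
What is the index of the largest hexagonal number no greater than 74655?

Solve n(2n−1) ≤ 74655 for integer n.
n = 193 gives 74305 ≤ 74655, while n = 194 gives 75078 > 74655; so the answer is index 193.

193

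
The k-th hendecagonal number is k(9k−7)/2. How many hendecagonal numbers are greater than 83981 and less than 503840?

197

The n-th hendecagonal number is n(9n−7)/2.
Smallest index with value > 83981: n = 138 (giving 85215).
Largest index with value < 503840: n = 334 (giving 500833).
Indices 138 through 334: 197 terms.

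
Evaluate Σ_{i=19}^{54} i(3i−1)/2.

77112

Σ i(3i−1)/2 = (3Σi² − Σi) / 2 over i = 19..54.
Σi = 1485 − 171 = 1314 and Σi² = 53955 − 2109 = 51846.
(3·51846 − 1·1314) / 2 = 154224/2 = 77112.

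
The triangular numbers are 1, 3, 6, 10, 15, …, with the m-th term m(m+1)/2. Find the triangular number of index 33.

561

The 33rd triangular number is n(n+1)/2 with n = 33.
33·34/2 = 1122/2 = 561.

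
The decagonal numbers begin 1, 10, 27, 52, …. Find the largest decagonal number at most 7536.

7267

Solve n(4n−3) ≤ 7536 for integer n.
n = 43 gives 7267 ≤ 7536, while n = 44 gives 7612 > 7536; so the answer is 7267.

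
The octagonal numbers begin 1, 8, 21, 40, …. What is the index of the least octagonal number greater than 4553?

Solve n(3n−2) > 4553 for integer n.
The largest n with value ≤ 4553 is 39 (since 4485 ≤ 4553 < 4720), so the first above is n = 40, value 4720.

40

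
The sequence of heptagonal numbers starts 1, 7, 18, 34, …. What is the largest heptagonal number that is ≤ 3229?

Solve n(5n−3)/2 ≤ 3229 for integer n.
n = 36 gives 3186 ≤ 3229, while n = 37 gives 3367 > 3229; so the answer is 3186.

3186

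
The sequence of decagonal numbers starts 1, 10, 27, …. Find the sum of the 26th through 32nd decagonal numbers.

Σ i(4i−3) = 4Σi² − 3Σi over i = 26..32.
Σi = 528 − 325 = 203 and Σi² = 11440 − 5525 = 5915.
4·5915 − 3·203 = 23051.

23051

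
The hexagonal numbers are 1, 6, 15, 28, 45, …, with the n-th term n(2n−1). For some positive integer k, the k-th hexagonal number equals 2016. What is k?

Set n(2n−1) = 2016, giving 2n² − n − 2016 = 0.
The discriminant is 1 + 8·2016 = 16129, and √16129 = 127.
So n = (1 + 127) / 4 = 128/4 = 32.

32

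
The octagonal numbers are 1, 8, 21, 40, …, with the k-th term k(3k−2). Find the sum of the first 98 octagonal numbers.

Σ i(3i−2) = 3Σi² − 2Σi over i = 1..98.
Σi = 4851 and Σi² = 318549.
3·318549 − 2·4851 = 945945.

945945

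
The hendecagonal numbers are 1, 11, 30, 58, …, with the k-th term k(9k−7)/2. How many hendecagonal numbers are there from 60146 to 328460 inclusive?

The n-th hendecagonal number is n(9n−7)/2.
Smallest index with value ≥ 60146: n = 116 (giving 60146).
Largest index with value ≤ 328460: n = 270 (giving 327105).
Indices 116 through 270: 155 terms.

155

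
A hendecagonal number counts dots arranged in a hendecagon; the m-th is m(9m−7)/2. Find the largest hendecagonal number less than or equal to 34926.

Solve n(9n−7)/2 ≤ 34926 for integer n.
n = 88 gives 34540 ≤ 34926, while n = 89 gives 35333 > 34926; so the answer is 34540.

34540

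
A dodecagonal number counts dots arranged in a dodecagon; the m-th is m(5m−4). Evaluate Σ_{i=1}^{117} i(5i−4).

Σ i(5i−4) = 5Σi² − 4Σi over i = 1..117.
Σi = 6903 and Σi² = 540735.
5·540735 − 4·6903 = 2676063.

2676063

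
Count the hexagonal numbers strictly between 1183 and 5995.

The n-th hexagonal number is n(2n−1).
Smallest index with value > 1183: n = 25 (giving 1225).
Largest index with value < 5995: n = 54 (giving 5778).
Indices 25 through 54: 30 terms.

30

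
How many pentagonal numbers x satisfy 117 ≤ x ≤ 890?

16

The n-th pentagonal number is n(3n−1)/2.
Smallest index with value ≥ 117: n = 9 (giving 117).
Largest index with value ≤ 890: n = 24 (giving 852).
Indices 9 through 24: 16 terms.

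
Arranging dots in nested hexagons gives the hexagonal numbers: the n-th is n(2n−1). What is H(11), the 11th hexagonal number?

231

The 11th hexagonal number is n(2n−1) with n = 11.
11·(2·11 − 1) = 11·21 = 231.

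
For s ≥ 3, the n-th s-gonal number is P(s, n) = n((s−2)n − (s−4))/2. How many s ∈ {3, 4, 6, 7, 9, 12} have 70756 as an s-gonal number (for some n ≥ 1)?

s = 3: P(3, 375) = 70500 and P(3, 376) = 70876; 70756 is not s-gonal.
s = 4: P(4, 266) = 70756. ✓
s = 6: P(6, 188) = 70500 and P(6, 189) = 71253; 70756 is not s-gonal.
s = 7: P(7, 168) = 70308 and P(7, 169) = 71149; 70756 is not s-gonal.
s = 9: P(9, 142) = 70219 and P(9, 143) = 71214; 70756 is not s-gonal.
s = 12: P(12, 119) = 70329 and P(12, 120) = 71520; 70756 is not s-gonal.
Hits: s ∈ {4} → 1.

1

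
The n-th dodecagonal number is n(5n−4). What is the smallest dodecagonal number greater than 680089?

683020

Solve n(5n−4) > 680089 for integer n.
The largest n with value ≤ 680089 is 369 (since 679329 ≤ 680089 < 683020), so the first above is n = 370, value 683020.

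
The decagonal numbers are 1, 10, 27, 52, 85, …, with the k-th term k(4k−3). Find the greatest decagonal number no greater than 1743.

1701

Solve n(4n−3) ≤ 1743 for integer n.
n = 21 gives 1701 ≤ 1743, while n = 22 gives 1870 > 1743; so the answer is 1701.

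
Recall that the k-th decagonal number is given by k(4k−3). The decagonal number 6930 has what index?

Set n(4n−3) = 6930, giving 4n² − 3n − 6930 = 0.
The discriminant is 9 + 16·6930 = 110889, and √110889 = 333.
So n = (3 + 333) / 8 = 336/8 = 42.
Check: 42·(4·42 − 3) = 6930. ✓

42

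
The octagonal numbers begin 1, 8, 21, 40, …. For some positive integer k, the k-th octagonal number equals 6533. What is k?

Set n(3n−2) = 6533, giving 3n² − 2n − 6533 = 0.
So n = (2 + 280) / 6 = 282/6 = 47.

47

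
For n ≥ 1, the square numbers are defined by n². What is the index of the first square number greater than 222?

15

Solve n² > 222 for integer n.
The largest n with value ≤ 222 is 14 (since 196 ≤ 222 < 225), so the first above is n = 15, value 225.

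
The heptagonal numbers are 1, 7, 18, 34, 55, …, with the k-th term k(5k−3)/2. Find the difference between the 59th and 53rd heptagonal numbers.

59·(5·59 − 3)/2 = 8614 and 53·(5·53 − 3)/2 = 6943.
Difference: 8614 − 6943 = 1671.

1671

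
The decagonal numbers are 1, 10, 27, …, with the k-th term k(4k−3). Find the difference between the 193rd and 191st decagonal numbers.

193·(4·193 − 3) = 148417 and 191·(4·191 − 3) = 145351.
Difference: 148417 − 145351 = 3066.

3066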